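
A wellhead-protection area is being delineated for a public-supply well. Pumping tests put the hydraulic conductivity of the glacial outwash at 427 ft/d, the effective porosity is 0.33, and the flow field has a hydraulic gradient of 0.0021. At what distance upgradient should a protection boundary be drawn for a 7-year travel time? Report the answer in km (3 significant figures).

K = 427 ft/d × 0.3048 = 130.1 m/d
Darcy flux q = K·i = 130.1 × 0.0021 = 0.2733 m/d
v_s = q/n_e = 0.2733/0.33 = 0.8282 m/d
T = 7 yr × 365 = 2555 d
L = v × T = 0.8282 × 2555 = 2116 m
   = 2.12 km

2.12 km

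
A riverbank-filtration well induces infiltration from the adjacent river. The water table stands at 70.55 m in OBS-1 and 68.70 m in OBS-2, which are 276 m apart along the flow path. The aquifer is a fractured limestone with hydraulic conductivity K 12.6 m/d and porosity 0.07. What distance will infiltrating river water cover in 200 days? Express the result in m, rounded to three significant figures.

241 m

Hydraulic gradient i = (70.55 − 68.70) / 276 = 1.85 / 276 = 0.006703
q = Ki = 12.6 × 0.006703 = 0.08446 m/d
Seepage velocity v = q / n = 0.08446 / 0.07 = 1.207 m/d
L = v × T = 1.207 × 200 = 241.3 m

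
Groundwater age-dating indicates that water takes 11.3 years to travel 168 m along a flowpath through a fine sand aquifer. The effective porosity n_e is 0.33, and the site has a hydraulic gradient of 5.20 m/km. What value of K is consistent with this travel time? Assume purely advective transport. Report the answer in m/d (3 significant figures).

2.58 m/d

t = 11.3 years = 4125 d
v = L / t = 168 / 4125 = 0.04073 m/d
K = v · n / i = 0.04073 × 0.33 / 0.0052 = 2.58 m/d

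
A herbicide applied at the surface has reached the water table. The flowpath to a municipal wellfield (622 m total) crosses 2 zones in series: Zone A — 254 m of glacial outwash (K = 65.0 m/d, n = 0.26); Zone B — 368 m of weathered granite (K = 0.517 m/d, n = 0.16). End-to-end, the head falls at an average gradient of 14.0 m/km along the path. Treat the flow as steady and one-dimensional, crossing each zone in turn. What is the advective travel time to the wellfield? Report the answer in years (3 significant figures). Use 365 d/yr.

28.1 years

Continuity: the same q passes through each zone, so ΔH = q·Σ(L_j/K_j) — the zones act as resistances in series.
Σ(L/K) = 254/65.0 + 368/0.517 = 3.908 + 711.8 = 715.7 d
K_eq = L_total / Σ(L/K) = 622 / 715.7 = 0.8691 m/d
q = K_eq · i = 0.8691 × 0.014 = 0.01217 m/d (same in every zone)
Zone A: v = q/n = 0.01217/0.26 = 0.04680 m/d → t_A = 254/0.04680 = 5428 d
Zone B: v = q/n = 0.01217/0.16 = 0.07604 m/d → t_B = 368/0.07604 = 4839 d
Total t = 5428 + 4839 = 10270 d
   = 10270 / 365 = 28.1 yr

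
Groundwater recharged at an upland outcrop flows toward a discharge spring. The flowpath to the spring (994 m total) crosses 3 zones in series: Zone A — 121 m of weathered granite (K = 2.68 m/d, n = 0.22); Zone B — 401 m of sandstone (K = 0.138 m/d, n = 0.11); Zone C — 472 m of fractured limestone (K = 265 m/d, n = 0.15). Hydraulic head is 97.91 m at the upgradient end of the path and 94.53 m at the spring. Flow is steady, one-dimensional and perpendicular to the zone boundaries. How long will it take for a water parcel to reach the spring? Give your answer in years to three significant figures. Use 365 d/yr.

Total head drop ΔH = 97.91 − 94.53 = 3.38 m
Continuity: the same q passes through each zone, so ΔH = q·Σ(L_j/K_j) — the zones act as resistances in series.
Σ(L/K) = 121/2.68 + 401/0.138 + 472/265 = 45.15 + 2906 + 1.781 = 2953 d
q = ΔH / Σ(L/K) = 3.38 / 2953 = 0.001145 m/d (same in every zone)
Zone A: v = q/n = 0.001145/0.22 = 0.005203 m/d → t_A = 121/0.005203 = 23250 d
Zone B: v = q/n = 0.001145/0.11 = 0.01041 m/d → t_B = 401/0.01041 = 38530 d
Zone C: v = q/n = 0.001145/0.15 = 0.007631 m/d → t_C = 472/0.007631 = 61850 d
Total t = 23250 + 38530 + 61850 = 123600 d
   = 123600 / 365 = 339 yr

339 years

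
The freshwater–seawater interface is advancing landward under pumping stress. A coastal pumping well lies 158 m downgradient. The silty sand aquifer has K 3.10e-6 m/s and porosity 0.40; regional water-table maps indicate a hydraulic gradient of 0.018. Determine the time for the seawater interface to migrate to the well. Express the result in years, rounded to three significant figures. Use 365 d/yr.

35.9 years

K = 3.10e-6 m/s × 86400 s/d = 0.2678 m/d
Specific discharge q = 0.2678 × 0.018 = 0.004821 m/d
v_s = q/n_e = 0.004821/0.40 = 0.01205 m/d
t = L / v = 158 / 0.01205 = 13110 d
   = 13110 / 365 = 35.9 yr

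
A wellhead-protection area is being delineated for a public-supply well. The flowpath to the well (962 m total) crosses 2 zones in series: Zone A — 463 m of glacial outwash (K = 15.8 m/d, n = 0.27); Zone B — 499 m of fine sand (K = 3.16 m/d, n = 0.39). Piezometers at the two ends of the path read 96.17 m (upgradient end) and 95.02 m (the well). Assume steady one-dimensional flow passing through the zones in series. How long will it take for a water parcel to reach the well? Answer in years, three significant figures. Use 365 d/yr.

Total head drop ΔH = 96.17 − 95.02 = 1.15 m
Continuity: the same q passes through each zone, so ΔH = q·Σ(L_j/K_j) — the zones act as resistances in series.
Σ(L/K) = 463/15.8 + 499/3.16 = 29.30 + 157.9 = 187.2 d
q = ΔH / Σ(L/K) = 1.15 / 187.2 = 0.006143 m/d (same in every zone)
Zone A: v = q/n = 0.006143/0.27 = 0.02275 m/d → t_A = 463/0.02275 = 20350 d
Zone B: v = q/n = 0.006143/0.39 = 0.01575 m/d → t_B = 499/0.01575 = 31680 d
Total t = 20350 + 31680 = 52030 d
   = 52030 / 365 = 143 yr

143 years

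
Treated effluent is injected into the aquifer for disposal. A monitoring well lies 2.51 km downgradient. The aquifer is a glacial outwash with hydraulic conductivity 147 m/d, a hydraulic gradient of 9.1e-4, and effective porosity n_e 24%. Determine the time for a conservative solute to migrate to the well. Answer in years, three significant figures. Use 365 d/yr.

Darcy flux q = K·i = 147 × 9.1e-4 = 0.1338 m/d
v = Ki/n = 147·9.1e-4/0.24 = 0.5574 m/d
L = 2.51 km = 2510 m
t = L / v = 2510 / 0.5574 = 4503 d
   = 4503 / 365 = 12.3 yr

12.3 years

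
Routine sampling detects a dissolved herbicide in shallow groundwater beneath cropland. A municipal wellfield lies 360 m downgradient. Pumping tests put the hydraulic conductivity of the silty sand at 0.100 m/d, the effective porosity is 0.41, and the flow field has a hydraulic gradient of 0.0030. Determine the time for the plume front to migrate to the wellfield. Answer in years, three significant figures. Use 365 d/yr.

Specific discharge q = 0.100 × 0.0030 = 3.000e-4 m/d
Seepage velocity v = q / n = 3.000e-4 / 0.41 = 7.317e-4 m/d
t = L / v = 360 / 7.317e-4 = 492000 d
   = 492000 / 365 = 1350 yr

1350 years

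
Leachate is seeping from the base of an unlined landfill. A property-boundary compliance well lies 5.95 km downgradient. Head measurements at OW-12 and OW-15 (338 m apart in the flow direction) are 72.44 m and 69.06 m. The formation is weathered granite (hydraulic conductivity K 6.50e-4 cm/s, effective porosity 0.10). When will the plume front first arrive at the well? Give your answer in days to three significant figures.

Hydraulic gradient i = (72.44 − 69.06) / 338 = 3.38 / 338 = 0.01000
K = 6.50e-4 cm/s × 864 = 0.5616 m/d
Darcy flux q = K·i = 0.5616 × 0.01000 = 0.005616 m/d
Seepage velocity v = q / n = 0.005616 / 0.10 = 0.05616 m/d
L = 5.95 km = 5950 m
t = L / v = 5950 / 0.05616 = 105900 d

106000 days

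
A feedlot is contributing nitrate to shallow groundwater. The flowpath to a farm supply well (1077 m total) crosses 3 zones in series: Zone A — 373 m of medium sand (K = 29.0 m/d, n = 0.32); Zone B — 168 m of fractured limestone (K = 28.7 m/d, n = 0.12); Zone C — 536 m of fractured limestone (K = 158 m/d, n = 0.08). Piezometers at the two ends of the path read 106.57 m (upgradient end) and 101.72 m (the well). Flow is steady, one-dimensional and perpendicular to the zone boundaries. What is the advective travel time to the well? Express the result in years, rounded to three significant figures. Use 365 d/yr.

Total head drop ΔH = 106.57 − 101.72 = 4.85 m
Continuity: the same q passes through each zone, so ΔH = q·Σ(L_j/K_j) — the zones act as resistances in series.
Σ(L/K) = 373/29.0 + 168/28.7 + 536/158 = 12.86 + 5.854 + 3.392 = 22.11 d
q = ΔH / Σ(L/K) = 4.85 / 22.11 = 0.2194 m/d (same in every zone)
Zone A: v = q/n = 0.2194/0.32 = 0.6856 m/d → t_A = 373/0.6856 = 544.1 d
Zone B: v = q/n = 0.2194/0.12 = 1.828 m/d → t_B = 168/1.828 = 91.90 d
Zone C: v = q/n = 0.2194/0.08 = 2.742 m/d → t_C = 536/2.742 = 195.5 d
Total t = 544.1 + 91.90 + 195.5 = 831.4 d
   = 831.4 / 365 = 2.28 yr

2.28 years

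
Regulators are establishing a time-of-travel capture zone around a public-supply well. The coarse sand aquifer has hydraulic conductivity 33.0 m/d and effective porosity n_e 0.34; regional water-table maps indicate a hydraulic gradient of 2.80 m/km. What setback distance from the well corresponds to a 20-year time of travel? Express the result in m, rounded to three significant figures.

1980 m

Specific discharge q = 33.0 × 0.0028 = 0.09240 m/d
v_s = q/n_e = 0.09240/0.34 = 0.2718 m/d
T = 20 yr × 365 = 7300 d
L = v × T = 0.2718 × 7300 = 1984 m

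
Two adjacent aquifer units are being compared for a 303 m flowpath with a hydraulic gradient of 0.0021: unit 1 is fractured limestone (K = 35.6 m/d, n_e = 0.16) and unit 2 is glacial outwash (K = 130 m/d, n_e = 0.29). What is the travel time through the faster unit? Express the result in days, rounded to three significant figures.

Unit 1 (fractured limestone): v = 35.6×0.0021/0.16 = 0.4672 m/d, t = 303/0.4672 = 648.5 d
Unit 2 (glacial outwash): v = 130×0.0021/0.29 = 0.9414 m/d, t = 303/0.9414 = 321.9 d
Faster unit: t = 322 d

322 days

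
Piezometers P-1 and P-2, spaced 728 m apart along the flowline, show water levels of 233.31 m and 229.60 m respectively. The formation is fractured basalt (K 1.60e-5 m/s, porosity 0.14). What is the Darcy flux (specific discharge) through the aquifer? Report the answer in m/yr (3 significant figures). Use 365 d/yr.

Hydraulic gradient i = (233.31 − 229.60) / 728 = 3.71 / 728 = 0.005096
K = 1.60e-5 m/s × 86400 s/d = 1.382 m/d
Specific discharge q = 1.382 × 0.005096 = 0.007045 m/d
   = 0.007045 × 365 = 2.57 m/yr

2.57 m/yr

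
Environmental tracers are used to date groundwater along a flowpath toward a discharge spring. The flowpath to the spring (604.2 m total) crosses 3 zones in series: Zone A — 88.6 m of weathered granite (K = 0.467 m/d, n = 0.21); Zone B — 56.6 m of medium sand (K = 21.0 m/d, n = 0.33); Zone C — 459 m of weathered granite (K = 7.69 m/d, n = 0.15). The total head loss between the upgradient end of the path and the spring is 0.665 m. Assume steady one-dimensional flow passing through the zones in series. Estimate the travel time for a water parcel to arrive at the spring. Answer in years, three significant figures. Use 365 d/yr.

110 years

Steady 1-D flow in series ⇒ the Darcy flux q is identical in every zone and the zone head losses add (resistances L/K in series).
Σ(L/K) = 88.6/0.467 + 56.6/21.0 + 459/7.69 = 189.7 + 2.695 + 59.69 = 252.1 d
q = ΔH / Σ(L/K) = 0.665 / 252.1 = 0.002638 m/d (same in every zone)
Zone A: v = q/n = 0.002638/0.21 = 0.01256 m/d → t_A = 88.6/0.01256 = 7054 d
Zone B: v = q/n = 0.002638/0.33 = 0.007993 m/d → t_B = 56.6/0.007993 = 7081 d
Zone C: v = q/n = 0.002638/0.15 = 0.01759 m/d → t_C = 459/0.01759 = 26100 d
Total t = 7054 + 7081 + 26100 = 40240 d
   = 40240 / 365 = 110 yr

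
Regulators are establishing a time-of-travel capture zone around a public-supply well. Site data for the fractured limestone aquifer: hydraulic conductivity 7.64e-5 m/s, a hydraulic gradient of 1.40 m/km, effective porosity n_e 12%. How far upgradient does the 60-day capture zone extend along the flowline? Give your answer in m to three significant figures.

K = 7.64e-5 m/s × 86400 s/d = 6.601 m/d
Darcy flux q = K·i = 6.601 × 0.0014 = 0.009241 m/d
Seepage velocity v = q / n = 0.009241 / 0.12 = 0.07701 m/d
L = v × T = 0.07701 × 60 = 4.621 m

4.62 m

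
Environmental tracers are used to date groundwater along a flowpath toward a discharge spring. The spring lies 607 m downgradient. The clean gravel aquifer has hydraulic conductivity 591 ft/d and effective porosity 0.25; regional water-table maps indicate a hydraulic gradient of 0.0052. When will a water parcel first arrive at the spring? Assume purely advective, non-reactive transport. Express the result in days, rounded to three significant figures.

K = 591 ft/d × 0.3048 = 180.1 m/d
q = Ki = 180.1 × 0.0052 = 0.9367 m/d
Seepage velocity v = q / n = 0.9367 / 0.25 = 3.747 m/d
t = L / v = 607 / 3.747 = 162.0 d

162 days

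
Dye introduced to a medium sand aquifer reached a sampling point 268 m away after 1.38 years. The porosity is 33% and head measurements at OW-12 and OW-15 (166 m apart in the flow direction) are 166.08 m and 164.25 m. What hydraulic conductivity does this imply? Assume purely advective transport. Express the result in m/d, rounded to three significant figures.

15.9 m/d

Hydraulic gradient i = (166.08 − 164.25) / 166 = 1.83 / 166 = 0.01102
t = 1.38 years = 503.7 d
v = L / t = 268 / 503.7 = 0.5321 m/d
K = v · n / i = 0.5321 × 0.33 / 0.01102 = 15.9 m/d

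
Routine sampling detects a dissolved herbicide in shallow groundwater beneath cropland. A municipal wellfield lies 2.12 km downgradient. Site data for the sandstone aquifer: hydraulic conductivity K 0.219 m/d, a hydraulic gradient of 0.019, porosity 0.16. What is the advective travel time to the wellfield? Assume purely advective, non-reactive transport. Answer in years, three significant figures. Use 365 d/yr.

223 years

Specific discharge q = 0.219 × 0.019 = 0.004161 m/d
Average linear velocity = 0.004161 / 0.16 = 0.02601 m/d
L = 2.12 km = 2120 m
t = L / v = 2120 / 0.02601 = 81520 d
   = 81520 / 365 = 223 yr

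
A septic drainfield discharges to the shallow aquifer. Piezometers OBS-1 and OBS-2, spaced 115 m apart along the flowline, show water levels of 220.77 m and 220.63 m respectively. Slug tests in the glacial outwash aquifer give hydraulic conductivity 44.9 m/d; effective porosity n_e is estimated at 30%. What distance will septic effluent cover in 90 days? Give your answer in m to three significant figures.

16.4 m

Hydraulic gradient i = (220.77 − 220.63) / 115 = 0.14 / 115 = 0.001217
Darcy flux q = K·i = 44.9 × 0.001217 = 0.05466 m/d
Seepage velocity v = q / n = 0.05466 / 0.30 = 0.1822 m/d
L = v × T = 0.1822 × 90 = 16.40 m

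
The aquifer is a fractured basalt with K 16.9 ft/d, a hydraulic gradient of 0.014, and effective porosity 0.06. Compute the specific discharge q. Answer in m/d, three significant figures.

0.0721 m/d

K = 16.9 ft/d × 0.3048 = 5.151 m/d
Specific discharge q = 5.151 × 0.014 = 0.07212 m/d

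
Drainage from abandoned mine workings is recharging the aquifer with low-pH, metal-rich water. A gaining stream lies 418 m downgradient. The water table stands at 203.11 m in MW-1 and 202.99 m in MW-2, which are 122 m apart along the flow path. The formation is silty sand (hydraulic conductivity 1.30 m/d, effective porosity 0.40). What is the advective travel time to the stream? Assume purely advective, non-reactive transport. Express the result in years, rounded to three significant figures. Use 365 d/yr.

358 years

Hydraulic gradient i = (203.11 − 202.99) / 122 = 0.12 / 122 = 9.836e-4
q = Ki = 1.30 × 9.836e-4 = 0.001279 m/d
Seepage velocity v = q / n = 0.001279 / 0.40 = 0.003197 m/d
t = L / v = 418 / 0.003197 = 130800 d
   = 130800 / 365 = 358 yr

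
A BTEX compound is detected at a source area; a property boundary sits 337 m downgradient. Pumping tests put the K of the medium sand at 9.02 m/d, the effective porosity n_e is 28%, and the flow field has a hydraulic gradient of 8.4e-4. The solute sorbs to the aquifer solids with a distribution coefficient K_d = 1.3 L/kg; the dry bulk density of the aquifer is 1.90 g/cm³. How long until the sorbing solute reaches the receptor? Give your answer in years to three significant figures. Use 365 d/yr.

335 years

q = Ki = 9.02 × 8.4e-4 = 0.007577 m/d
Average linear velocity = 0.007577 / 0.28 = 0.02706 m/d
Retardation R = 1 + ρ_b·K_d/n = 1 + 1.90×1.3/0.28 = 9.821
Contaminant velocity v_c = v/R = 0.02706/9.821 = 0.002755 m/d
t = L/v_c = 337/0.002755 = 122300 d
   = 122300/365 = 335 yr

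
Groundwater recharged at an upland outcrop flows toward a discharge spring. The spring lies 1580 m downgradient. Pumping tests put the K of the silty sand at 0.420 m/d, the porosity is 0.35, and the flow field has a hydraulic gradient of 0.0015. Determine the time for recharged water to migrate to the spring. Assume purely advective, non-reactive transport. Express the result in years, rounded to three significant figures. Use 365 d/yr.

Specific discharge q = 0.420 × 0.0015 = 6.300e-4 m/d
Average linear velocity = 6.300e-4 / 0.35 = 0.001800 m/d
t = L / v = 1580 / 0.001800 = 877800 d
   = 877800 / 365 = 2400 yr

2400 years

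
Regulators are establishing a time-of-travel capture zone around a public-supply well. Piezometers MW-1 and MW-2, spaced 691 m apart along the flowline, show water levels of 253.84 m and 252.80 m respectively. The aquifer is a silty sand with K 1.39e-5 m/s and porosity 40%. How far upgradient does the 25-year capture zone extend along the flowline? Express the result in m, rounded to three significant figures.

Hydraulic gradient i = (253.84 − 252.80) / 691 = 1.04 / 691 = 0.001505
K = 1.39e-5 m/s × 86400 s/d = 1.201 m/d
q = Ki = 1.201 × 0.001505 = 0.001808 m/d
Seepage velocity v = q / n = 0.001808 / 0.40 = 0.004519 m/d
T = 25 yr × 365 = 9125 d
L = v × T = 0.004519 × 9125 = 41.23 m

41.2 m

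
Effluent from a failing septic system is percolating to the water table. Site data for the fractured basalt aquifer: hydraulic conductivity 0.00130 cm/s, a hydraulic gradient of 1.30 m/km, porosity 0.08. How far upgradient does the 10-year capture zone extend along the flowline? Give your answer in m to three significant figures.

K = 0.00130 cm/s × 864 = 1.123 m/d
Darcy flux q = K·i = 1.123 × 0.0013 = 0.001460 m/d
Seepage velocity v = q / n = 0.001460 / 0.08 = 0.01825 m/d
T = 10 yr × 365 = 3650 d
L = v × T = 0.01825 × 3650 = 66.62 m

66.6 m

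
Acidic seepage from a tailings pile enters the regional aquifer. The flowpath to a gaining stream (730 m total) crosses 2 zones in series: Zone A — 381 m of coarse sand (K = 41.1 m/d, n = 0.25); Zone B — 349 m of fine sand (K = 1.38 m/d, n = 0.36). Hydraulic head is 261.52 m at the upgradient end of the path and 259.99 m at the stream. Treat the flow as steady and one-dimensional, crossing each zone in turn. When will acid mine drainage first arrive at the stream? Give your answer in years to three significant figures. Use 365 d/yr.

104 years

Total head drop ΔH = 261.52 − 259.99 = 1.53 m
Continuity: the same q passes through each zone, so ΔH = q·Σ(L_j/K_j) — the zones act as resistances in series.
Σ(L/K) = 381/41.1 + 349/1.38 = 9.270 + 252.9 = 262.2 d
q = ΔH / Σ(L/K) = 1.53 / 262.2 = 0.005836 m/d (same in every zone)
Zone A: v = q/n = 0.005836/0.25 = 0.02334 m/d → t_A = 381/0.02334 = 16320 d
Zone B: v = q/n = 0.005836/0.36 = 0.01621 m/d → t_B = 349/0.01621 = 21530 d
Total t = 16320 + 21530 = 37850 d
   = 37850 / 365 = 104 yr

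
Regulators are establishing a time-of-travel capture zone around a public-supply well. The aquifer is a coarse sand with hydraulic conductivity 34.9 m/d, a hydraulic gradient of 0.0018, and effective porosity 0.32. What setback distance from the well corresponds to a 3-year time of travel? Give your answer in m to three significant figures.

Darcy flux q = K·i = 34.9 × 0.0018 = 0.06282 m/d
v = Ki/n = 34.9·0.0018/0.32 = 0.1963 m/d
T = 3 yr × 365 = 1095 d
L = v × T = 0.1963 × 1095 = 215.0 m

215 m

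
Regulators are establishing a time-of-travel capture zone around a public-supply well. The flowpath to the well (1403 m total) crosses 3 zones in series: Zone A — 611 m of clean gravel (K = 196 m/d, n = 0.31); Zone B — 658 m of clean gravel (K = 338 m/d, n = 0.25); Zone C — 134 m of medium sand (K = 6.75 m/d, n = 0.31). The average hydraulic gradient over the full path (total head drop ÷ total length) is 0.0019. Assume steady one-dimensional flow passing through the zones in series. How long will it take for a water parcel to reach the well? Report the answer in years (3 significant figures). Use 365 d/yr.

For zones in series the flux q is common to all zones; the equivalent conductivity is the harmonic (thickness-weighted) mean, K_eq = L_total / Σ(L_j/K_j).
Σ(L/K) = 611/196 + 658/338 + 134/6.75 = 3.117 + 1.947 + 19.85 = 24.92 d
K_eq = L_total / Σ(L/K) = 1403 / 24.92 = 56.31 m/d
q = K_eq · i = 56.31 × 0.0019 = 0.1070 m/d (same in every zone)
Zone A: v = q/n = 0.1070/0.31 = 0.3451 m/d → t_A = 611/0.3451 = 1770 d
Zone B: v = q/n = 0.1070/0.25 = 0.4280 m/d → t_B = 658/0.4280 = 1538 d
Zone C: v = q/n = 0.1070/0.31 = 0.3451 m/d → t_C = 134/0.3451 = 388.3 d
Total t = 1770 + 1538 + 388.3 = 3696 d
   = 3696 / 365 = 10.1 yr

10.1 years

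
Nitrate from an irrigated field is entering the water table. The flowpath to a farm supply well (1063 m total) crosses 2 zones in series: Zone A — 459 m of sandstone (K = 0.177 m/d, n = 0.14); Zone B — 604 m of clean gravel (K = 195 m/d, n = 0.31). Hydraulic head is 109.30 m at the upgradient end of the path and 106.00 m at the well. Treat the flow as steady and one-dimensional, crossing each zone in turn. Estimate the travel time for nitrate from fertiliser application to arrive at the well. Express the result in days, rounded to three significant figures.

Total head drop ΔH = 109.30 − 106.00 = 3.30 m
Continuity: the same q passes through each zone, so ΔH = q·Σ(L_j/K_j) — the zones act as resistances in series.
Σ(L/K) = 459/0.177 + 604/195 = 2593 + 3.097 = 2596 d
q = ΔH / Σ(L/K) = 3.30 / 2596 = 0.001271 m/d (same in every zone)
Zone A: v = q/n = 0.001271/0.14 = 0.009079 m/d → t_A = 459/0.009079 = 50560 d
Zone B: v = q/n = 0.001271/0.31 = 0.004100 m/d → t_B = 604/0.004100 = 147300 d
Total t = 50560 + 147300 = 197900 d

198000 days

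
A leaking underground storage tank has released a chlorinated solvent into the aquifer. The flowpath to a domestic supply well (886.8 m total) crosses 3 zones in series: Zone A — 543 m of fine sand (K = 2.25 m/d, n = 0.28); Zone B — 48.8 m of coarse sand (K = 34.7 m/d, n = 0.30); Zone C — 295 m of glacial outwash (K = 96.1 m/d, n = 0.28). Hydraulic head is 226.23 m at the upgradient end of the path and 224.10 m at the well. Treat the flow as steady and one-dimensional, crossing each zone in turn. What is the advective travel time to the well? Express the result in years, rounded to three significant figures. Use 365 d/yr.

78.8 years

Total head drop ΔH = 226.23 − 224.10 = 2.13 m
Continuity: the same q passes through each zone, so ΔH = q·Σ(L_j/K_j) — the zones act as resistances in series.
Σ(L/K) = 543/2.25 + 48.8/34.7 + 295/96.1 = 241.3 + 1.406 + 3.070 = 245.8 d
q = ΔH / Σ(L/K) = 2.13 / 245.8 = 0.008665 m/d (same in every zone)
Zone A: v = q/n = 0.008665/0.28 = 0.03095 m/d → t_A = 543/0.03095 = 17550 d
Zone B: v = q/n = 0.008665/0.30 = 0.02888 m/d → t_B = 48.8/0.02888 = 1690 d
Zone C: v = q/n = 0.008665/0.28 = 0.03095 m/d → t_C = 295/0.03095 = 9532 d
Total t = 17550 + 1690 + 9532 = 28770 d
   = 28770 / 365 = 78.8 yr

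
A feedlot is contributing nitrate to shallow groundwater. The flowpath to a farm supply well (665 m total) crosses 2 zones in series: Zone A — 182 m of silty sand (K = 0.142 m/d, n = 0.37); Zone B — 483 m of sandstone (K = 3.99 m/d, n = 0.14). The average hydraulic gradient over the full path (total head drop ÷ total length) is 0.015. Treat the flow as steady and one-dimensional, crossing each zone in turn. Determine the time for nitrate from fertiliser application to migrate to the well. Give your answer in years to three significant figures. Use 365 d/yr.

Continuity: the same q passes through each zone, so ΔH = q·Σ(L_j/K_j) — the zones act as resistances in series.
Σ(L/K) = 182/0.142 + 483/3.99 = 1282 + 121.1 = 1403 d
K_eq = L_total / Σ(L/K) = 665 / 1403 = 0.4741 m/d
q = K_eq · i = 0.4741 × 0.015 = 0.007111 m/d (same in every zone)
Zone A: v = q/n = 0.007111/0.37 = 0.01922 m/d → t_A = 182/0.01922 = 9470 d
Zone B: v = q/n = 0.007111/0.14 = 0.05079 m/d → t_B = 483/0.05079 = 9509 d
Total t = 9470 + 9509 = 18980 d
   = 18980 / 365 = 52.0 yr

52.0 years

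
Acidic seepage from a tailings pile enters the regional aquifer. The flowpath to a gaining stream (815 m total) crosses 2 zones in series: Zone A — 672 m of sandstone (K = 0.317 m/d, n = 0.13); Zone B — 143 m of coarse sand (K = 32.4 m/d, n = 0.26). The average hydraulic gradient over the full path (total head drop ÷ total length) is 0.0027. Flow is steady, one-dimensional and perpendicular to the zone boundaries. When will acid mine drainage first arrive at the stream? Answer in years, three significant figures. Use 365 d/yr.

329 years

Continuity: the same q passes through each zone, so ΔH = q·Σ(L_j/K_j) — the zones act as resistances in series.
Σ(L/K) = 672/0.317 + 143/32.4 = 2120 + 4.414 = 2124 d
K_eq = L_total / Σ(L/K) = 815 / 2124 = 0.3837 m/d
q = K_eq · i = 0.3837 × 0.0027 = 0.001036 m/d (same in every zone)
Zone A: v = q/n = 0.001036/0.13 = 0.007968 m/d → t_A = 672/0.007968 = 84330 d
Zone B: v = q/n = 0.001036/0.26 = 0.003984 m/d → t_B = 143/0.003984 = 35890 d
Total t = 84330 + 35890 = 120200 d
   = 120200 / 365 = 329 yr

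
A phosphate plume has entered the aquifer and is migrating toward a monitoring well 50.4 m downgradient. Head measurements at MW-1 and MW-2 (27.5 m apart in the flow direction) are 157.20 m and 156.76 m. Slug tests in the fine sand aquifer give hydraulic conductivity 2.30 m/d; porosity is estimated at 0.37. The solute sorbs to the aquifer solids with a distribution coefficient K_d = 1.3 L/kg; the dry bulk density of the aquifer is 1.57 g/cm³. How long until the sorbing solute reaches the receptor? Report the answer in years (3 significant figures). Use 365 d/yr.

9.05 years

Hydraulic gradient i = (157.20 − 156.76) / 27.5 = 0.44 / 27.5 = 0.01600
Darcy flux q = K·i = 2.30 × 0.01600 = 0.03680 m/d
Seepage velocity v = q / n = 0.03680 / 0.37 = 0.09946 m/d
Retardation R = 1 + ρ_b·K_d/n = 1 + 1.57×1.3/0.37 = 6.516
Contaminant velocity v_c = v/R = 0.09946/6.516 = 0.01526 m/d
t = L/v_c = 50.4/0.01526 = 3302 d
   = 3302/365 = 9.05 yr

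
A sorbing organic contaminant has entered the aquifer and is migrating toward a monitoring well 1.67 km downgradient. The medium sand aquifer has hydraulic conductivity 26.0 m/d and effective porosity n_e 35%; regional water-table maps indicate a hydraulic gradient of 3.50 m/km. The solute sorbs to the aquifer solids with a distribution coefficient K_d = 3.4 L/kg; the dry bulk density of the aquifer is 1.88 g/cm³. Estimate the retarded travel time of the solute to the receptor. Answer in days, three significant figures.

124000 days

q = Ki = 26.0 × 0.0035 = 0.09100 m/d
Average linear velocity = 0.09100 / 0.35 = 0.2600 m/d
Retardation R = 1 + ρ_b·K_d/n = 1 + 1.88×3.4/0.35 = 19.26
Contaminant velocity v_c = v/R = 0.2600/19.26 = 0.01350 m/d
L = 1.67 km = 1670 m
t = L/v_c = 1670/0.01350 = 123700 d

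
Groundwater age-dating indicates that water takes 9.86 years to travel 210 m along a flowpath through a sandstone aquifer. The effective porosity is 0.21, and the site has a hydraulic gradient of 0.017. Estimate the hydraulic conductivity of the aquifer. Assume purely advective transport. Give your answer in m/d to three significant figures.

0.721 m/d

t = 9.86 years = 3599 d
v = L / t = 210 / 3599 = 0.05835 m/d
K = v · n / i = 0.05835 × 0.21 / 0.017 = 0.721 m/d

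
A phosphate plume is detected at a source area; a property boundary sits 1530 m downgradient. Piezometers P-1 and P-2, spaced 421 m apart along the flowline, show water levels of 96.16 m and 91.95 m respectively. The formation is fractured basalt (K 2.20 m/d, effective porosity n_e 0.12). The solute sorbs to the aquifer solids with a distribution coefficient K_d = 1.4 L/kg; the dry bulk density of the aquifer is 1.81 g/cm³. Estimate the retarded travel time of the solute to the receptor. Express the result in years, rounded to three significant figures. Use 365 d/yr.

506 years

Hydraulic gradient i = (96.16 − 91.95) / 421 = 4.21 / 421 = 0.01000
Darcy flux q = K·i = 2.20 × 0.01000 = 0.02200 m/d
v = Ki/n = 2.20·0.01000/0.12 = 0.1833 m/d
Retardation R = 1 + ρ_b·K_d/n = 1 + 1.81×1.4/0.12 = 22.12
Contaminant velocity v_c = v/R = 0.1833/22.12 = 0.008289 m/d
t = L/v_c = 1530/0.008289 = 184600 d
   = 184600/365 = 506 yr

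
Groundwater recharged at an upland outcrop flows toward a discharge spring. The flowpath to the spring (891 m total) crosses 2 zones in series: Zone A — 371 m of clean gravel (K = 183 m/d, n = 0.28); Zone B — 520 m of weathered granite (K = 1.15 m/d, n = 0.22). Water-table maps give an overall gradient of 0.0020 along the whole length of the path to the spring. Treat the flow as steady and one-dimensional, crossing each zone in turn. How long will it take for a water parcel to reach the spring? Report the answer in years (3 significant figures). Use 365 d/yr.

152 years

Steady 1-D flow in series ⇒ the Darcy flux q is identical in every zone and the zone head losses add (resistances L/K in series).
Σ(L/K) = 371/183 + 520/1.15 = 2.027 + 452.2 = 454.2 d
K_eq = L_total / Σ(L/K) = 891 / 454.2 = 1.962 m/d
q = K_eq · i = 1.962 × 0.0020 = 0.003923 m/d (same in every zone)
Zone A: v = q/n = 0.003923/0.28 = 0.01401 m/d → t_A = 371/0.01401 = 26480 d
Zone B: v = q/n = 0.003923/0.22 = 0.01783 m/d → t_B = 520/0.01783 = 29160 d
Total t = 26480 + 29160 = 55640 d
   = 55640 / 365 = 152 yr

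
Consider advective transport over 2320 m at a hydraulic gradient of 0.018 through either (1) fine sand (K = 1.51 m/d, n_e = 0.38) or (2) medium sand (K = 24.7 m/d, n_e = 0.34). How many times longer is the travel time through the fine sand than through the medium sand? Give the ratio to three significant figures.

18.3

Unit 1 (fine sand): v = 1.51×0.018/0.38 = 0.07153 m/d, t = 2320/0.07153 = 32440 d
Unit 2 (medium sand): v = 24.7×0.018/0.34 = 1.308 m/d, t = 2320/1.308 = 1774 d
t(fine sand) / t(medium sand) = 32440/1774 = 18.3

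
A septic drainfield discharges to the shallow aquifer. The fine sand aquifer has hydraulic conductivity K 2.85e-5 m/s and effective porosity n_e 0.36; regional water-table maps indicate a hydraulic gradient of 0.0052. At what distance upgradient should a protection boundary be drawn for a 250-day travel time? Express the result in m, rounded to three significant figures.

K = 2.85e-5 m/s × 86400 s/d = 2.462 m/d
Specific discharge q = 2.462 × 0.0052 = 0.01280 m/d
v_s = q/n_e = 0.01280/0.36 = 0.03557 m/d
L = v × T = 0.03557 × 250 = 8.892 m

8.89 m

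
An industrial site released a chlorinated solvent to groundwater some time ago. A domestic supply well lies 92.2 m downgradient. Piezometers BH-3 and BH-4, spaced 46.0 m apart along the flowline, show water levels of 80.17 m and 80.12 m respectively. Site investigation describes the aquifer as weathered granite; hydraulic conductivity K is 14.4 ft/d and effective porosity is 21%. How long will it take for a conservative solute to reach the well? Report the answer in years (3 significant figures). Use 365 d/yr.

11.1 years

Hydraulic gradient i = (80.17 − 80.12) / 46.0 = 0.05 / 46.0 = 0.001087
K = 14.4 ft/d × 0.3048 = 4.389 m/d
Darcy flux q = K·i = 4.389 × 0.001087 = 0.004771 m/d
Average linear velocity = 0.004771 / 0.21 = 0.02272 m/d
t = L / v = 92.2 / 0.02272 = 4058 d
   = 4058 / 365 = 11.1 yr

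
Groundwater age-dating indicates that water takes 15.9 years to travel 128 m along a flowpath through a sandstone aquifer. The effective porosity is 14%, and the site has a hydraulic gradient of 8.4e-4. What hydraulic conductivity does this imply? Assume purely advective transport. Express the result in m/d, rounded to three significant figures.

3.68 m/d

t = 15.9 years = 5804 d
v = L / t = 128 / 5804 = 0.02206 m/d
K = v · n / i = 0.02206 × 0.14 / 8.4e-4 = 3.68 m/d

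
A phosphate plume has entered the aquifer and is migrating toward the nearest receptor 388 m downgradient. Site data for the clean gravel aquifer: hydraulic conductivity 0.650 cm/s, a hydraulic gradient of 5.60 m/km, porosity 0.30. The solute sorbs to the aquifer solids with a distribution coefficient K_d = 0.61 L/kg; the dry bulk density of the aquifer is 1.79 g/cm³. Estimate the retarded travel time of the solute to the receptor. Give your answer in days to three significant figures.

172 days

K = 0.650 cm/s × 864 = 561.6 m/d
Specific discharge q = 561.6 × 0.0056 = 3.145 m/d
v_s = q/n_e = 3.145/0.30 = 10.48 m/d
Retardation R = 1 + ρ_b·K_d/n = 1 + 1.79×0.61/0.30 = 4.640
Contaminant velocity v_c = v/R = 10.48/4.640 = 2.259 m/d
t = L/v_c = 388/2.259 = 171.7 d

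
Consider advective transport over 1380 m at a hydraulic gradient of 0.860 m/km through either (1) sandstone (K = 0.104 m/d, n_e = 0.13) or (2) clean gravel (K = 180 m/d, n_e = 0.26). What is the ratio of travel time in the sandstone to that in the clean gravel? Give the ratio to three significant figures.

865

Unit 1 (sandstone): v = 0.104×8.6e-4/0.13 = 6.880e-4 m/d, t = 1380/6.880e-4 = 2.006e6 d
Unit 2 (clean gravel): v = 180×8.6e-4/0.26 = 0.5954 m/d, t = 1380/0.5954 = 2318 d
t(sandstone) / t(clean gravel) = 2.006e6/2318 = 865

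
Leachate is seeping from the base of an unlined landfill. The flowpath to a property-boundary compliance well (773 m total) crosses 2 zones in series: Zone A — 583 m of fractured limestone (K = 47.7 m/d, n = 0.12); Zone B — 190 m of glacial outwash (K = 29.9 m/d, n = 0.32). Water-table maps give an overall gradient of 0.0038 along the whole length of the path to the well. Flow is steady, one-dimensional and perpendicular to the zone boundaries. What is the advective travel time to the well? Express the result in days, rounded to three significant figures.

Continuity: the same q passes through each zone, so ΔH = q·Σ(L_j/K_j) — the zones act as resistances in series.
Σ(L/K) = 583/47.7 + 190/29.9 = 12.22 + 6.355 = 18.58 d
K_eq = L_total / Σ(L/K) = 773 / 18.58 = 41.61 m/d
q = K_eq · i = 41.61 × 0.0038 = 0.1581 m/d (same in every zone)
Zone A: v = q/n = 0.1581/0.12 = 1.318 m/d → t_A = 583/1.318 = 442.4 d
Zone B: v = q/n = 0.1581/0.32 = 0.4941 m/d → t_B = 190/0.4941 = 384.5 d
Total t = 442.4 + 384.5 = 827.0 d

827 days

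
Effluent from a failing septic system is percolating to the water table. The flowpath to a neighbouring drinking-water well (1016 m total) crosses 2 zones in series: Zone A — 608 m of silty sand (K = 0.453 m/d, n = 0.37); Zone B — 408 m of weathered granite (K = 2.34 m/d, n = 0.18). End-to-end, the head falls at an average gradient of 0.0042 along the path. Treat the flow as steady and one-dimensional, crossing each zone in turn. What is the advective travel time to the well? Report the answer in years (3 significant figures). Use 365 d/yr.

291 years

For zones in series the flux q is common to all zones; the equivalent conductivity is the harmonic (thickness-weighted) mean, K_eq = L_total / Σ(L_j/K_j).
Σ(L/K) = 608/0.453 + 408/2.34 = 1342 + 174.4 = 1517 d
K_eq = L_total / Σ(L/K) = 1016 / 1517 = 0.6700 m/d
q = K_eq · i = 0.6700 × 0.0042 = 0.002814 m/d (same in every zone)
Zone A: v = q/n = 0.002814/0.37 = 0.007605 m/d → t_A = 608/0.007605 = 79950 d
Zone B: v = q/n = 0.002814/0.18 = 0.01563 m/d → t_B = 408/0.01563 = 26100 d
Total t = 79950 + 26100 = 106000 d
   = 106000 / 365 = 291 yr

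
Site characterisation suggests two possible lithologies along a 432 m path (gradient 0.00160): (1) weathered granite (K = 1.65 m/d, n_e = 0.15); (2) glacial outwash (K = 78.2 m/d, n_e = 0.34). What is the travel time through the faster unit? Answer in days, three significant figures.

1170 days

Unit 1 (weathered granite): v = 1.65×0.0016/0.15 = 0.01760 m/d, t = 432/0.01760 = 24550 d
Unit 2 (glacial outwash): v = 78.2×0.0016/0.34 = 0.3680 m/d, t = 432/0.3680 = 1174 d
Faster unit: t = 1170 d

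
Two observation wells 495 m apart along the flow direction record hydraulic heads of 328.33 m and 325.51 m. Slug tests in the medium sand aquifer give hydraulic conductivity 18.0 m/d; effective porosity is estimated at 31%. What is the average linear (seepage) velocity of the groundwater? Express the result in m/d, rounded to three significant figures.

0.331 m/d

Hydraulic gradient i = (328.33 − 325.51) / 495 = 2.82 / 495 = 0.005697
Darcy flux q = K·i = 18.0 × 0.005697 = 0.1025 m/d
Average linear velocity = 0.1025 / 0.31 = 0.3308 m/d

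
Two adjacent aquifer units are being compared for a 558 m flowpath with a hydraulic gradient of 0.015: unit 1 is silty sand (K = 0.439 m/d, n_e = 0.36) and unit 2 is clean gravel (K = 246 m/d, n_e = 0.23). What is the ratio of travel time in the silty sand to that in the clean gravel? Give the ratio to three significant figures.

Unit 1 (silty sand): v = 0.439×0.015/0.36 = 0.01829 m/d, t = 558/0.01829 = 30510 d
Unit 2 (clean gravel): v = 246×0.015/0.23 = 16.04 m/d, t = 558/16.04 = 34.78 d
t(silty sand) / t(clean gravel) = 30510/34.78 = 877

877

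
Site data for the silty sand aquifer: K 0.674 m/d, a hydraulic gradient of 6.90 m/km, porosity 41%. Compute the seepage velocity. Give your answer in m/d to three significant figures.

0.0113 m/d

q = Ki = 0.674 × 0.0069 = 0.004651 m/d
Average linear velocity = 0.004651 / 0.41 = 0.01134 m/d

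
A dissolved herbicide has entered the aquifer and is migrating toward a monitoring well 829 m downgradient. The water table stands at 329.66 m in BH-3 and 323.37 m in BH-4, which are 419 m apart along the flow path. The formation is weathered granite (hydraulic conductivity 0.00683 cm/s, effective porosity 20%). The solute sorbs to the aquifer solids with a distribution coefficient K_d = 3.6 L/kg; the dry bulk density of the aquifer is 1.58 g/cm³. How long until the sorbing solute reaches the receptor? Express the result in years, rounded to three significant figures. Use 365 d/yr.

151 years

Hydraulic gradient i = (329.66 − 323.37) / 419 = 6.29 / 419 = 0.01501
K = 0.00683 cm/s × 864 = 5.901 m/d
q = Ki = 5.901 × 0.01501 = 0.08859 m/d
Average linear velocity = 0.08859 / 0.20 = 0.4429 m/d
Retardation R = 1 + ρ_b·K_d/n = 1 + 1.58×3.6/0.20 = 29.44
Contaminant velocity v_c = v/R = 0.4429/29.44 = 0.01505 m/d
t = L/v_c = 829/0.01505 = 55100 d
   = 55100/365 = 151 yr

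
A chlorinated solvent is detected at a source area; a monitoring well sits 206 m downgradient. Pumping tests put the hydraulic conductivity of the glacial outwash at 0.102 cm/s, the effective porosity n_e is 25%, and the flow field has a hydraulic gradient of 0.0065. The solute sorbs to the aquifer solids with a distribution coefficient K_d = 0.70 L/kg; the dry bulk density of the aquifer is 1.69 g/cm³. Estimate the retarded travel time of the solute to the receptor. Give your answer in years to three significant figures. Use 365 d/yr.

K = 0.102 cm/s × 864 = 88.13 m/d
Specific discharge q = 88.13 × 0.0065 = 0.5728 m/d
Seepage velocity v = q / n = 0.5728 / 0.25 = 2.291 m/d
Retardation R = 1 + ρ_b·K_d/n = 1 + 1.69×0.70/0.25 = 5.732
Contaminant velocity v_c = v/R = 2.291/5.732 = 0.3997 m/d
t = L/v_c = 206/0.3997 = 515.3 d
   = 515.3/365 = 1.41 yr

1.41 years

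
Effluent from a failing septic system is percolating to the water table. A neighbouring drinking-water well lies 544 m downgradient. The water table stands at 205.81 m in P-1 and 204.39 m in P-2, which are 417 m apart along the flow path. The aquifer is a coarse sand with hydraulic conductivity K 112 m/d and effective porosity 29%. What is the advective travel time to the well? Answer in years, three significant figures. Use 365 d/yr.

Hydraulic gradient i = (205.81 − 204.39) / 417 = 1.42 / 417 = 0.003405
Specific discharge q = 112 × 0.003405 = 0.3814 m/d
v_s = q/n_e = 0.3814/0.29 = 1.315 m/d
t = L / v = 544 / 1.315 = 413.6 d
   = 413.6 / 365 = 1.13 yr

1.13 years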